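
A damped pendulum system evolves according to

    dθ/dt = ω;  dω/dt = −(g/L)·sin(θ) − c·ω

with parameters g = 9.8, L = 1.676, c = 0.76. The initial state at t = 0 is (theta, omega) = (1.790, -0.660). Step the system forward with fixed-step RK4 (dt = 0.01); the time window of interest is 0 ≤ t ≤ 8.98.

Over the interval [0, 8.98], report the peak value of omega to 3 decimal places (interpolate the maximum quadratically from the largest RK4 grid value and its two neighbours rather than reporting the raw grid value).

t=0.000: state=(1.790, -0.660)
step 1 (dt=0.01): k1=(-0.660, -5.206), k2=(-0.686, -5.190), k3=(-0.686, -5.190), k4=(-0.712, -5.175); state += dt/6·(k1+2k2+2k3+k4)
t=0.010: state=(1.783, -0.712)
t=0.020: state=(1.776, -0.763)
t=0.030: state=(1.768, -0.815)
continuing one RK4 step at a time; state shown every 50 steps (Δt=0.5):
t=0.500: state=(0.881, -2.760)
t=1.000: state=(-0.498, -2.152)
t=1.500: state=(-0.952, 0.330)
t=2.000: state=(-0.351, 1.752)
t=2.500: state=(0.414, 0.984)
t=3.000: state=(0.507, -0.553)
t=3.500: state=(0.044, -1.046)
t=4.000: state=(-0.319, -0.277)
t=4.500: state=(-0.229, 0.541)
t=5.000: state=(0.076, 0.528)
t=5.500: state=(0.203, -0.046)
t=6.000: state=(0.072, -0.390)
t=6.500: state=(-0.095, -0.207)
t=7.000: state=(-0.107, 0.140)
t=7.500: state=(-0.001, 0.227)
t=8.000: state=(0.073, 0.043)
t=8.500: state=(0.045, -0.129)
t=8.980: state=(-0.020, -0.112)
largest grid value and its neighbours: omega(2.060)=1.77477, omega(2.070)=1.77494, omega(2.080)=1.77410
parabola through these three points peaks at t≈2.067 with omega≈1.77500

max omega = 1.775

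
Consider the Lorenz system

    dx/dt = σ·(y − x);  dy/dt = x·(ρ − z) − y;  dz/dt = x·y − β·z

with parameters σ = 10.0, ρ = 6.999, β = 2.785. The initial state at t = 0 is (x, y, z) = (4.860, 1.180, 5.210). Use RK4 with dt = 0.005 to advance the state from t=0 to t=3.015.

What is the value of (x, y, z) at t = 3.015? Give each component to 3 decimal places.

t=0.000: state=(4.860, 1.180, 5.210)
step 1 (dt=0.005): k1=(-36.800, 7.515, -8.775), k2=(-35.692, 7.436, -8.733), k3=(-35.722, 7.440, -8.731), k4=(-34.642, 7.362, -8.690); state += dt/6·(k1+2k2+2k3+k4)
t=0.005: state=(4.681, 1.217, 5.166)
t=0.010: state=(4.513, 1.254, 5.123)
t=0.015: state=(4.355, 1.289, 5.080)
continuing one RK4 step at a time; state shown every 20 steps (Δt=0.1):
t=0.100: state=(2.775, 1.807, 4.407)
t=0.200: state=(2.355, 2.325, 3.784)
t=0.300: state=(2.540, 2.893, 3.417)
t=0.400: state=(3.007, 3.572, 3.371)
t=0.500: state=(3.642, 4.333, 3.708)
t=0.600: state=(4.347, 5.037, 4.461)
t=0.700: state=(4.955, 5.445, 5.538)
t=0.800: state=(5.260, 5.358, 6.638)
t=0.900: state=(5.142, 4.824, 7.357)
t=1.000: state=(4.689, 4.143, 7.490)
t=1.100: state=(4.133, 3.602, 7.146)
t=1.200: state=(3.677, 3.308, 6.571)
t=1.300: state=(3.408, 3.239, 5.974)
t=1.400: state=(3.331, 3.341, 5.481)
t=1.500: state=(3.415, 3.566, 5.162)
t=1.600: state=(3.618, 3.866, 5.048)
t=1.700: state=(3.893, 4.183, 5.145)
t=1.800: state=(4.178, 4.448, 5.423)
t=1.900: state=(4.409, 4.591, 5.810)
t=2.000: state=(4.526, 4.575, 6.195)
t=2.100: state=(4.506, 4.420, 6.469)
t=2.200: state=(4.371, 4.197, 6.566)
t=2.300: state=(4.180, 3.984, 6.492)
t=2.400: state=(3.997, 3.836, 6.304)
t=2.500: state=(3.868, 3.774, 6.072)
t=2.600: state=(3.812, 3.794, 5.860)
t=2.700: state=(3.828, 3.876, 5.712)
t=2.800: state=(3.901, 3.995, 5.650)
t=2.900: state=(4.007, 4.119, 5.679)
t=3.000: state=(4.117, 4.220, 5.780)
t=3.015: state=(4.132, 4.231, 5.799)

(x, y, z) = (4.132, 4.231, 5.799)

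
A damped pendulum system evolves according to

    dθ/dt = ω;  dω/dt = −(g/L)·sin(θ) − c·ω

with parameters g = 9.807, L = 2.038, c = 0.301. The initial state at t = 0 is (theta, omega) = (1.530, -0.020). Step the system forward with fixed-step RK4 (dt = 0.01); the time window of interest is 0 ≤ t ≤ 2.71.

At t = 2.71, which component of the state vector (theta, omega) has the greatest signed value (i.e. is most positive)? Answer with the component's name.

t=0.000: state=(1.530, -0.020)
step 1 (dt=0.01): k1=(-0.020, -4.802), k2=(-0.044, -4.795), k3=(-0.044, -4.795), k4=(-0.068, -4.788); state += dt/6·(k1+2k2+2k3+k4)
t=0.010: state=(1.530, -0.068)
t=0.020: state=(1.529, -0.116)
t=0.030: state=(1.527, -0.163)
continuing one RK4 step at a time; state shown every 10 steps (Δt=0.1):
t=0.100: state=(1.504, -0.493)
t=0.200: state=(1.432, -0.950)
t=0.300: state=(1.315, -1.387)
t=0.400: state=(1.156, -1.793)
t=0.500: state=(0.958, -2.153)
t=0.600: state=(0.727, -2.442)
t=0.700: state=(0.473, -2.637)
t=0.800: state=(0.204, -2.716)
t=0.900: state=(-0.066, -2.667)
t=1.000: state=(-0.325, -2.495)
t=1.100: state=(-0.562, -2.217)
t=1.200: state=(-0.766, -1.858)
t=1.300: state=(-0.932, -1.447)
t=1.400: state=(-1.055, -1.006)
t=1.500: state=(-1.133, -0.554)
t=1.600: state=(-1.165, -0.105)
t=1.700: state=(-1.154, 0.334)
t=1.800: state=(-1.099, 0.753)
t=1.900: state=(-1.004, 1.142)
t=2.000: state=(-0.872, 1.491)
t=2.100: state=(-0.708, 1.784)
t=2.200: state=(-0.518, 2.004)
t=2.300: state=(-0.310, 2.135)
t=2.400: state=(-0.094, 2.167)
t=2.500: state=(0.120, 2.096)
t=2.600: state=(0.322, 1.929)
t=2.700: state=(0.503, 1.681)
t=2.710: state=(0.520, 1.653)
compare at T: theta=0.520, omega=1.653

largest component: omega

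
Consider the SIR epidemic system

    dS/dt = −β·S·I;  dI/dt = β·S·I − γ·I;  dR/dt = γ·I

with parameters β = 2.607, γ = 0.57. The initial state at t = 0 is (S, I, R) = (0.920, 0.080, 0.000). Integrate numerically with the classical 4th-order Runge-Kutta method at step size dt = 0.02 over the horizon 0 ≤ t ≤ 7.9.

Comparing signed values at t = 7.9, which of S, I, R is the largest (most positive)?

largest component: R

t=0.000: state=(0.920, 0.080, 0.000)
step 1 (dt=0.02): k1=(-0.192, 0.146, 0.046), k2=(-0.195, 0.149, 0.046), k3=(-0.195, 0.149, 0.046), k4=(-0.198, 0.151, 0.047); state += dt/6·(k1+2k2+2k3+k4)
t=0.020: state=(0.916, 0.083, 0.001)
t=0.040: state=(0.912, 0.086, 0.002)
t=0.060: state=(0.908, 0.089, 0.003)
continuing one RK4 step at a time; state shown every 25 steps (Δt=0.5):
t=0.500: state=(0.780, 0.184, 0.036)
t=1.000: state=(0.558, 0.333, 0.109)
t=1.500: state=(0.333, 0.445, 0.222)
t=2.000: state=(0.182, 0.464, 0.354)
t=2.500: state=(0.102, 0.417, 0.480)
t=3.000: state=(0.062, 0.348, 0.590)
t=3.500: state=(0.041, 0.280, 0.679)
t=4.000: state=(0.030, 0.220, 0.750)
t=4.500: state=(0.023, 0.171, 0.806)
t=5.000: state=(0.019, 0.132, 0.849)
t=5.500: state=(0.016, 0.102, 0.882)
t=6.000: state=(0.015, 0.078, 0.907)
t=6.500: state=(0.013, 0.060, 0.927)
t=7.000: state=(0.012, 0.046, 0.942)
t=7.500: state=(0.012, 0.035, 0.953)
t=7.900: state=(0.011, 0.028, 0.960)
compare at T: S=0.011, I=0.028, R=0.960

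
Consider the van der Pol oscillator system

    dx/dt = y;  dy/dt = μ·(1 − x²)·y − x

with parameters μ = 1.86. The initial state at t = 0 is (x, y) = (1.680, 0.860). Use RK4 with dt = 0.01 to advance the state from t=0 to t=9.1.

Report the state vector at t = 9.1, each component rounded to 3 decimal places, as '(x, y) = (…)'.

(x, y) = (1.189, -0.736)

t=0.000: state=(1.680, 0.860)
step 1 (dt=0.01): k1=(0.860, -4.595), k2=(0.837, -4.544), k3=(0.837, -4.544), k4=(0.815, -4.492); state += dt/6·(k1+2k2+2k3+k4)
t=0.010: state=(1.688, 0.815)
t=0.020: state=(1.696, 0.770)
t=0.030: state=(1.704, 0.727)
continuing one RK4 step at a time; state shown every 50 steps (Δt=0.5):
t=0.500: state=(1.747, -0.262)
t=1.000: state=(1.555, -0.474)
t=1.500: state=(1.276, -0.660)
t=2.000: state=(0.858, -1.084)
t=2.500: state=(0.039, -2.467)
t=3.000: state=(-1.572, -2.684)
t=3.500: state=(-2.015, 0.109)
t=4.000: state=(-1.875, 0.362)
t=4.500: state=(-1.673, 0.445)
t=5.000: state=(-1.423, 0.569)
t=5.500: state=(-1.082, 0.834)
t=6.000: state=(-0.510, 1.608)
t=6.500: state=(0.779, 3.608)
t=7.000: state=(1.977, 0.574)
t=7.500: state=(1.955, -0.304)
t=8.000: state=(1.774, -0.405)
t=8.500: state=(1.549, -0.501)
t=9.000: state=(1.260, -0.679)
t=9.100: state=(1.189, -0.736)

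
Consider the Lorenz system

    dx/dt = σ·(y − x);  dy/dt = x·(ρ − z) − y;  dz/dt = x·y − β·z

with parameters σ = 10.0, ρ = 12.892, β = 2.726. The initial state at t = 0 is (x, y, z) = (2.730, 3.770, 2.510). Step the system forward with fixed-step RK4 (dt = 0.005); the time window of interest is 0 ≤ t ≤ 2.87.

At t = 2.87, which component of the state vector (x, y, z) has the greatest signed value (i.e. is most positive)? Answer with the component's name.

t=0.000: state=(2.730, 3.770, 2.510)
step 1 (dt=0.005): k1=(10.400, 24.573, 3.450), k2=(10.754, 24.758, 3.694), k3=(10.750, 24.765, 3.697), k4=(11.101, 24.956, 3.947); state += dt/6·(k1+2k2+2k3+k4)
t=0.005: state=(2.784, 3.894, 2.528)
t=0.010: state=(2.841, 4.020, 2.550)
t=0.015: state=(2.902, 4.147, 2.573)
continuing one RK4 step at a time; state shown every 20 steps (Δt=0.1):
t=0.100: state=(4.415, 6.708, 3.550)
t=0.200: state=(7.190, 10.269, 7.136)
t=0.300: state=(9.747, 11.162, 13.934)
t=0.400: state=(9.128, 6.553, 18.375)
t=0.500: state=(5.765, 2.320, 16.737)
t=0.600: state=(3.053, 1.170, 13.333)
t=0.700: state=(1.874, 1.280, 10.391)
t=0.800: state=(1.660, 1.756, 8.136)
t=0.900: state=(1.993, 2.552, 6.533)
t=1.000: state=(2.794, 3.859, 5.642)
t=1.100: state=(4.170, 5.876, 5.785)
t=1.200: state=(6.169, 8.380, 7.693)
t=1.300: state=(8.206, 9.761, 11.817)
t=1.400: state=(8.661, 7.859, 15.836)
t=1.500: state=(6.881, 4.497, 16.265)
t=1.600: state=(4.627, 2.744, 14.104)
t=1.700: state=(3.291, 2.488, 11.590)
t=1.800: state=(2.923, 2.937, 9.535)
t=1.900: state=(3.245, 3.852, 8.161)
t=2.000: state=(4.116, 5.245, 7.676)
t=2.100: state=(5.463, 6.984, 8.436)
t=2.200: state=(6.973, 8.325, 10.700)
t=2.300: state=(7.816, 7.996, 13.622)
t=2.400: state=(7.247, 6.028, 15.084)
t=2.500: state=(5.763, 4.227, 14.351)
t=2.600: state=(4.477, 3.518, 12.597)
t=2.700: state=(3.886, 3.647, 10.861)
t=2.800: state=(3.953, 4.303, 9.610)
t=2.870: state=(4.318, 4.999, 9.162)
compare at T: x=4.318, y=4.999, z=9.162

largest component: z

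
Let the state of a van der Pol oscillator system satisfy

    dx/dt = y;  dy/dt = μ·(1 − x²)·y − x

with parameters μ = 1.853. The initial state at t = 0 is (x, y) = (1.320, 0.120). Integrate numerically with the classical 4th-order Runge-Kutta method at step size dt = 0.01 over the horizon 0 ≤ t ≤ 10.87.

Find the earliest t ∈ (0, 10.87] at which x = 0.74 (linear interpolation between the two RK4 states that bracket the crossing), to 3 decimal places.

t=0.000: state=(1.320, 0.120)
step 1 (dt=0.01): k1=(0.120, -1.485), k2=(0.113, -1.476), k3=(0.113, -1.476), k4=(0.105, -1.466); state += dt/6·(k1+2k2+2k3+k4)
t=0.010: state=(1.321, 0.105)
t=0.020: state=(1.322, 0.091)
t=0.030: state=(1.323, 0.076)
continuing one RK4 step at a time; state shown every 50 steps (Δt=0.5):
t=0.500: state=(1.230, -0.424)
t=1.000: state=(0.912, -0.877)
t=1.170: state=(0.743, -1.116)
next step: t=1.180: state=(0.732, -1.133) — x has crossed 0.74
linear interpolation between t=1.170 (0.74346) and t=1.180 (0.73221) → t≈1.173

t = 1.173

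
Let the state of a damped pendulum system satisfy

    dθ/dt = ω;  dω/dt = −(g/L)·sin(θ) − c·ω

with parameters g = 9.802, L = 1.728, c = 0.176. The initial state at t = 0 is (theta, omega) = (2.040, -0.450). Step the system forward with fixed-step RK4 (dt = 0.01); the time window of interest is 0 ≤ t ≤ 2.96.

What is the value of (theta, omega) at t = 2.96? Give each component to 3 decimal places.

(theta, omega) = (1.316, 1.252)

t=0.000: state=(2.040, -0.450)
step 1 (dt=0.01): k1=(-0.450, -4.980), k2=(-0.475, -4.982), k3=(-0.475, -4.982), k4=(-0.500, -4.984); state += dt/6·(k1+2k2+2k3+k4)
t=0.010: state=(2.035, -0.500)
t=0.020: state=(2.030, -0.550)
t=0.030: state=(2.024, -0.600)
continuing one RK4 step at a time; state shown every 10 steps (Δt=0.1):
t=0.100: state=(1.970, -0.951)
t=0.200: state=(1.849, -1.464)
t=0.300: state=(1.677, -1.989)
t=0.400: state=(1.452, -2.515)
t=0.500: state=(1.175, -3.014)
t=0.600: state=(0.851, -3.437)
t=0.700: state=(0.492, -3.726)
t=0.800: state=(0.112, -3.827)
t=0.900: state=(-0.267, -3.717)
t=1.000: state=(-0.624, -3.409)
t=1.100: state=(-0.944, -2.953)
t=1.200: state=(-1.212, -2.406)
t=1.300: state=(-1.424, -1.820)
t=1.400: state=(-1.576, -1.228)
t=1.500: state=(-1.669, -0.645)
t=1.600: state=(-1.705, -0.076)
t=1.700: state=(-1.685, 0.483)
t=1.800: state=(-1.609, 1.035)
t=1.900: state=(-1.478, 1.579)
t=2.000: state=(-1.294, 2.104)
t=2.100: state=(-1.059, 2.586)
t=2.200: state=(-0.779, 2.987)
t=2.300: state=(-0.466, 3.262)
t=2.400: state=(-0.133, 3.370)
t=2.500: state=(0.202, 3.292)
t=2.600: state=(0.520, 3.035)
t=2.700: state=(0.804, 2.636)
t=2.800: state=(1.044, 2.141)
t=2.900: state=(1.231, 1.593)
t=2.960: state=(1.316, 1.252)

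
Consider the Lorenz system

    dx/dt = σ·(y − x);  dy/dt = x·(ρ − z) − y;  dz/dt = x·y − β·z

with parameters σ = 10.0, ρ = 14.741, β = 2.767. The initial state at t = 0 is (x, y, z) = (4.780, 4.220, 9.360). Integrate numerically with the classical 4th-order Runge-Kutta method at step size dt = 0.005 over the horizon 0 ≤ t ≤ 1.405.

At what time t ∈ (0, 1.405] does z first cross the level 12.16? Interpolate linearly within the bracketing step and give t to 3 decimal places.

t = 0.240

t=0.000: state=(4.780, 4.220, 9.360)
step 1 (dt=0.005): k1=(-5.600, 21.501, -5.728), k2=(-4.922, 21.440, -5.491), k3=(-4.941, 21.447, -5.486), k4=(-4.281, 21.391, -5.246); state += dt/6·(k1+2k2+2k3+k4)
t=0.005: state=(4.755, 4.327, 9.333)
t=0.010: state=(4.737, 4.434, 9.308)
t=0.015: state=(4.725, 4.540, 9.285)
continuing one RK4 step at a time; state shown every 10 steps (Δt=0.05):
t=0.050: state=(4.786, 5.281, 9.205)
t=0.100: state=(5.209, 6.353, 9.371)
t=0.150: state=(5.888, 7.423, 9.949)
t=0.200: state=(6.702, 8.378, 10.999)
t=0.235: state=(7.279, 8.871, 12.002)
next step: t=0.240: state=(7.358, 8.924, 12.160) — z has crossed 12.16
linear interpolation between t=0.235 (12.00202) and t=0.240 (12.16045) → t≈0.240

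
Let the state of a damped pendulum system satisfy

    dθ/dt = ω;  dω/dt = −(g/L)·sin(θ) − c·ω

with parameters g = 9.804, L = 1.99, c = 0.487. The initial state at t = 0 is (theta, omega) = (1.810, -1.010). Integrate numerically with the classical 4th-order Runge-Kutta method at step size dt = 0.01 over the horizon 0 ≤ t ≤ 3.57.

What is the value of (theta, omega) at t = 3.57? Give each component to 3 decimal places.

t=0.000: state=(1.810, -1.010)
step 1 (dt=0.01): k1=(-1.010, -4.294), k2=(-1.031, -4.290), k3=(-1.031, -4.290), k4=(-1.053, -4.285); state += dt/6·(k1+2k2+2k3+k4)
t=0.010: state=(1.800, -1.053)
t=0.020: state=(1.789, -1.096)
t=0.030: state=(1.778, -1.138)
continuing one RK4 step at a time; state shown every 20 steps (Δt=0.2):
t=0.200: state=(1.523, -1.846)
t=0.400: state=(1.078, -2.575)
t=0.600: state=(0.514, -2.999)
t=0.800: state=(-0.087, -2.911)
t=1.000: state=(-0.616, -2.309)
t=1.200: state=(-0.991, -1.412)
t=1.400: state=(-1.176, -0.445)
t=1.600: state=(-1.172, 0.468)
t=1.800: state=(-0.997, 1.259)
t=2.000: state=(-0.682, 1.842)
t=2.200: state=(-0.282, 2.105)
t=2.400: state=(0.133, 1.973)
t=2.600: state=(0.485, 1.497)
t=2.800: state=(0.718, 0.818)
t=3.000: state=(0.808, 0.084)
t=3.200: state=(0.756, -0.592)
t=3.400: state=(0.581, -1.124)
t=3.570: state=(0.364, -1.401)

(theta, omega) = (0.364, -1.401)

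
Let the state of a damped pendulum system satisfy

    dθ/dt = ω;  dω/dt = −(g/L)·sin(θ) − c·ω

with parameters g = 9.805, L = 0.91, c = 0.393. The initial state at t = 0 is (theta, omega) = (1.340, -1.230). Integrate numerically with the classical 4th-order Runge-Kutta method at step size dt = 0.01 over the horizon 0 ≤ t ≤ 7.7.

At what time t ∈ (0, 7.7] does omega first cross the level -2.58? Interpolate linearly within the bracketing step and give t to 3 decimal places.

t = 0.145

t=0.000: state=(1.340, -1.230)
step 1 (dt=0.01): k1=(-1.230, -10.006), k2=(-1.280, -9.971), k3=(-1.280, -9.970), k4=(-1.330, -9.934); state += dt/6·(k1+2k2+2k3+k4)
t=0.010: state=(1.327, -1.330)
t=0.020: state=(1.313, -1.429)
t=0.030: state=(1.299, -1.527)
t=0.140: state=(1.074, -2.539)
next step: t=0.150: state=(1.048, -2.623) — omega has crossed -2.58
linear interpolation between t=0.140 (-2.53884) and t=0.150 (-2.62273) → t≈0.145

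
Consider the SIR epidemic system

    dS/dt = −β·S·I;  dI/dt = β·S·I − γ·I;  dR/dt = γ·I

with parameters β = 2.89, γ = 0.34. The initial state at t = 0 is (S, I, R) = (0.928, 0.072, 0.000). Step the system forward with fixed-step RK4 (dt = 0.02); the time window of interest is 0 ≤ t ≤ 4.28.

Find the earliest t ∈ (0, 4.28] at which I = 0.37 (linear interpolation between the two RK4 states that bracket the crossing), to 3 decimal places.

t = 0.851

t=0.000: state=(0.928, 0.072, 0.000)
step 1 (dt=0.02): k1=(-0.193, 0.169, 0.024), k2=(-0.197, 0.172, 0.025), k3=(-0.197, 0.172, 0.025), k4=(-0.201, 0.176, 0.026); state += dt/6·(k1+2k2+2k3+k4)
t=0.020: state=(0.924, 0.075, 0.001)
t=0.040: state=(0.920, 0.079, 0.001)
t=0.060: state=(0.916, 0.083, 0.002)
continuing one RK4 step at a time; state shown every 10 steps (Δt=0.2):
t=0.200: state=(0.880, 0.114, 0.006)
t=0.400: state=(0.811, 0.173, 0.016)
t=0.600: state=(0.718, 0.252, 0.030)
t=0.800: state=(0.604, 0.345, 0.050)
t=0.840: state=(0.580, 0.365, 0.055)
next step: t=0.860: state=(0.568, 0.374, 0.058) — I has crossed 0.37
linear interpolation between t=0.840 (0.36462) and t=0.860 (0.37436) → t≈0.851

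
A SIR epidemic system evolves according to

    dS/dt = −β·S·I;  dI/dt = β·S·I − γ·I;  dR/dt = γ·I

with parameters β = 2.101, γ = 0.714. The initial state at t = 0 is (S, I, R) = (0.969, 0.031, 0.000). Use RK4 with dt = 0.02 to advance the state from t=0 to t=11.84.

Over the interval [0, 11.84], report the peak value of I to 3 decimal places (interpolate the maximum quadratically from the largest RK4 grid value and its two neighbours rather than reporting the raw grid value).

max I = 0.304

t=0.000: state=(0.969, 0.031, 0.000)
step 1 (dt=0.02): k1=(-0.063, 0.041, 0.022), k2=(-0.064, 0.041, 0.022), k3=(-0.064, 0.041, 0.022), k4=(-0.065, 0.042, 0.023); state += dt/6·(k1+2k2+2k3+k4)
t=0.020: state=(0.968, 0.032, 0.000)
t=0.040: state=(0.966, 0.033, 0.001)
t=0.060: state=(0.965, 0.034, 0.001)
continuing one RK4 step at a time; state shown every 25 steps (Δt=0.5):
t=0.500: state=(0.926, 0.059, 0.016)
t=1.000: state=(0.851, 0.105, 0.044)
t=1.500: state=(0.737, 0.170, 0.093)
t=2.000: state=(0.594, 0.239, 0.166)
t=2.500: state=(0.449, 0.290, 0.261)
t=3.000: state=(0.328, 0.304, 0.368)
t=3.500: state=(0.240, 0.286, 0.474)
t=4.000: state=(0.181, 0.249, 0.570)
t=4.500: state=(0.143, 0.206, 0.651)
t=5.000: state=(0.117, 0.165, 0.718)
t=5.500: state=(0.101, 0.129, 0.770)
t=6.000: state=(0.089, 0.100, 0.811)
t=6.500: state=(0.081, 0.077, 0.842)
t=7.000: state=(0.076, 0.058, 0.866)
t=7.500: state=(0.072, 0.044, 0.884)
t=8.000: state=(0.069, 0.033, 0.898)
t=8.500: state=(0.067, 0.025, 0.908)
t=9.000: state=(0.065, 0.019, 0.916)
t=9.500: state=(0.064, 0.014, 0.922)
t=10.000: state=(0.064, 0.010, 0.926)
t=10.500: state=(0.063, 0.008, 0.929)
t=11.000: state=(0.062, 0.006, 0.932)
t=11.500: state=(0.062, 0.004, 0.933)
t=11.840: state=(0.062, 0.004, 0.934)
largest grid value and its neighbours: I(2.920)=0.30404, I(2.940)=0.30408, I(2.960)=0.30406
parabola through these three points peaks at t≈2.943 with I≈0.30408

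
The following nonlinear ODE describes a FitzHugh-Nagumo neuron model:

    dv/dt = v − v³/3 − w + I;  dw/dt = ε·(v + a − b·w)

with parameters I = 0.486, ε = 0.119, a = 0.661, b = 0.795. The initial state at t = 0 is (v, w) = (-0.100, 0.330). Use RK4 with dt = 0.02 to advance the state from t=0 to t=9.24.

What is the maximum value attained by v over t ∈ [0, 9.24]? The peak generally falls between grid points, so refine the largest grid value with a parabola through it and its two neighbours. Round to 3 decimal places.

t=0.000: state=(-0.100, 0.330)
step 1 (dt=0.02): k1=(0.056, 0.036), k2=(0.057, 0.036), k3=(0.057, 0.036), k4=(0.057, 0.036); state += dt/6·(k1+2k2+2k3+k4)
t=0.020: state=(-0.099, 0.331)
t=0.040: state=(-0.098, 0.331)
t=0.060: state=(-0.097, 0.332)
continuing one RK4 step at a time; state shown every 25 steps (Δt=0.5):
t=0.500: state=(-0.069, 0.348)
t=1.000: state=(-0.030, 0.368)
t=1.500: state=(0.021, 0.389)
t=2.000: state=(0.091, 0.412)
t=2.500: state=(0.190, 0.440)
t=3.000: state=(0.330, 0.473)
t=3.500: state=(0.524, 0.514)
t=4.000: state=(0.774, 0.566)
t=4.500: state=(1.045, 0.631)
t=5.000: state=(1.270, 0.708)
t=5.500: state=(1.404, 0.792)
t=6.000: state=(1.454, 0.877)
t=6.500: state=(1.451, 0.960)
t=7.000: state=(1.419, 1.038)
t=7.500: state=(1.370, 1.109)
t=8.000: state=(1.310, 1.174)
t=8.500: state=(1.242, 1.232)
t=9.000: state=(1.167, 1.284)
t=9.240: state=(1.127, 1.306)
largest grid value and its neighbours: v(6.180)=1.45801, v(6.200)=1.45804, v(6.220)=1.45801
parabola through these three points peaks at t≈6.199 with v≈1.45804

max v = 1.458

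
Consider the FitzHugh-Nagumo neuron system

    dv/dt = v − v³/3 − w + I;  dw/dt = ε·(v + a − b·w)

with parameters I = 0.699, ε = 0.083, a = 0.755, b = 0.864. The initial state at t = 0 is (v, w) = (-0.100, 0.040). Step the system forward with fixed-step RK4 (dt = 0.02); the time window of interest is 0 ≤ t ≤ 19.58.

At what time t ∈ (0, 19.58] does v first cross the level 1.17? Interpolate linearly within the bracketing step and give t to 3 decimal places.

t = 1.322

t=0.000: state=(-0.100, 0.040)
step 1 (dt=0.02): k1=(0.559, 0.051), k2=(0.564, 0.052), k3=(0.564, 0.052), k4=(0.569, 0.052); state += dt/6·(k1+2k2+2k3+k4)
t=0.020: state=(-0.089, 0.041)
t=0.040: state=(-0.077, 0.042)
t=0.060: state=(-0.066, 0.043)
continuing one RK4 step at a time; state shown every 50 steps (Δt=1):
t=1.000: state=(0.780, 0.121)
t=1.320: state=(1.167, 0.163)
next step: t=1.340: state=(1.191, 0.166) — v has crossed 1.17
linear interpolation between t=1.320 (1.16744) and t=1.340 (1.19077) → t≈1.322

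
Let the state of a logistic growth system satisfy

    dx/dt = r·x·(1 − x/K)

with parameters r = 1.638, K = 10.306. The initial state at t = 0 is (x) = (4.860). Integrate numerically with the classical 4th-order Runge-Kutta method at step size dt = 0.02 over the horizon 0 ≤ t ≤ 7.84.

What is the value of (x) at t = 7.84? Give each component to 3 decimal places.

t=0.000: state=(4.860)
step 1 (dt=0.02): k1=(4.207), k2=(4.210), k3=(4.210), k4=(4.213); state += dt/6·(k1+2k2+2k3+k4)
t=0.020: state=(4.944)
t=0.040: state=(5.029)
t=0.060: state=(5.113)
continuing one RK4 step at a time; state shown every 25 steps (Δt=0.5):
t=0.500: state=(6.898)
t=1.000: state=(8.463)
t=1.500: state=(9.403)
t=2.000: state=(9.887)
t=2.500: state=(10.117)
t=3.000: state=(10.222)
t=3.500: state=(10.269)
t=4.000: state=(10.290)
t=4.500: state=(10.299)
t=5.000: state=(10.303)
t=5.500: state=(10.305)
t=6.000: state=(10.305)
t=6.500: state=(10.306)
t=7.000: state=(10.306)
t=7.500: state=(10.306)
t=7.840: state=(10.306)

(x) = (10.306)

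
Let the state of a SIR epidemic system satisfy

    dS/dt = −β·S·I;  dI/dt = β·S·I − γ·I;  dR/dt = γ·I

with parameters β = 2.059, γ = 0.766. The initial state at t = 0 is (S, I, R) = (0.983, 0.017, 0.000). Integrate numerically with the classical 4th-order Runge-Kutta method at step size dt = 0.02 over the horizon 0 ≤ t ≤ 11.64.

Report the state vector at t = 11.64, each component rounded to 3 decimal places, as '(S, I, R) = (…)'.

(S, I, R) = (0.085, 0.005, 0.910)

t=0.000: state=(0.983, 0.017, 0.000)
step 1 (dt=0.02): k1=(-0.034, 0.021, 0.013), k2=(-0.035, 0.022, 0.013), k3=(-0.035, 0.022, 0.013), k4=(-0.035, 0.022, 0.013); state += dt/6·(k1+2k2+2k3+k4)
t=0.020: state=(0.982, 0.017, 0.000)
t=0.040: state=(0.982, 0.018, 0.001)
t=0.060: state=(0.981, 0.018, 0.001)
continuing one RK4 step at a time; state shown every 25 steps (Δt=0.5):
t=0.500: state=(0.959, 0.032, 0.009)
t=1.000: state=(0.918, 0.057, 0.026)
t=1.500: state=(0.850, 0.096, 0.054)
t=2.000: state=(0.749, 0.150, 0.101)
t=2.500: state=(0.623, 0.207, 0.169)
t=3.000: state=(0.491, 0.251, 0.258)
t=3.500: state=(0.376, 0.266, 0.358)
t=4.000: state=(0.287, 0.255, 0.458)
t=4.500: state=(0.224, 0.226, 0.551)
t=5.000: state=(0.181, 0.189, 0.630)
t=5.500: state=(0.151, 0.153, 0.696)
t=6.000: state=(0.132, 0.120, 0.748)
t=6.500: state=(0.118, 0.093, 0.789)
t=7.000: state=(0.108, 0.071, 0.820)
t=7.500: state=(0.102, 0.054, 0.844)
t=8.000: state=(0.097, 0.041, 0.862)
t=8.500: state=(0.093, 0.031, 0.876)
t=9.000: state=(0.091, 0.023, 0.886)
t=9.500: state=(0.089, 0.017, 0.894)
t=10.000: state=(0.088, 0.013, 0.899)
t=10.500: state=(0.087, 0.010, 0.904)
t=11.000: state=(0.086, 0.007, 0.907)
t=11.500: state=(0.085, 0.005, 0.909)
t=11.640: state=(0.085, 0.005, 0.910)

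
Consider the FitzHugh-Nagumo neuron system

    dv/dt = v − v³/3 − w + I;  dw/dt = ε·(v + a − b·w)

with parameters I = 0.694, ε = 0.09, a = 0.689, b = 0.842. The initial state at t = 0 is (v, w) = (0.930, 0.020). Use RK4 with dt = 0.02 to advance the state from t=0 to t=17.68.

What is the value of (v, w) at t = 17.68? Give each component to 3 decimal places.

t=0.000: state=(0.930, 0.020)
step 1 (dt=0.02): k1=(1.336, 0.144), k2=(1.336, 0.145), k3=(1.336, 0.145), k4=(1.336, 0.146); state += dt/6·(k1+2k2+2k3+k4)
t=0.020: state=(0.957, 0.023)
t=0.040: state=(0.983, 0.026)
t=0.060: state=(1.010, 0.029)
continuing one RK4 step at a time; state shown every 50 steps (Δt=1):
t=1.000: state=(1.821, 0.207)
t=2.000: state=(1.878, 0.414)
t=3.000: state=(1.810, 0.603)
t=4.000: state=(1.732, 0.772)
t=5.000: state=(1.653, 0.922)
t=6.000: state=(1.571, 1.055)
t=7.000: state=(1.487, 1.170)
t=8.000: state=(1.400, 1.269)
t=9.000: state=(1.307, 1.354)
t=10.000: state=(1.205, 1.424)
t=11.000: state=(1.089, 1.479)
t=12.000: state=(0.947, 1.519)
t=13.000: state=(0.753, 1.542)
t=14.000: state=(0.432, 1.542)
t=15.000: state=(-0.273, 1.500)
t=16.000: state=(-1.549, 1.370)
t=17.000: state=(-1.925, 1.172)
t=17.680: state=(-1.906, 1.040)

(v, w) = (-1.906, 1.040)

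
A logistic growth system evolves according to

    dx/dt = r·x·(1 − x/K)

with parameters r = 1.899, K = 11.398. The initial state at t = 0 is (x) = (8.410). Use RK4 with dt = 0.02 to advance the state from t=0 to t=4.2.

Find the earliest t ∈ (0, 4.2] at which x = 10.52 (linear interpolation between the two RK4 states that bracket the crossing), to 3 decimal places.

t=0.000: state=(8.410)
step 1 (dt=0.02): k1=(4.187), k2=(4.149), k3=(4.149), k4=(4.111); state += dt/6·(k1+2k2+2k3+k4)
t=0.020: state=(8.493)
t=0.040: state=(8.574)
t=0.060: state=(8.654)
continuing one RK4 step at a time; state shown every 10 steps (Δt=0.2):
t=0.200: state=(9.170)
t=0.400: state=(9.773)
t=0.600: state=(10.234)
t=0.760: state=(10.516)
next step: t=0.780: state=(10.546) — x has crossed 10.52
linear interpolation between t=0.760 (10.51567) and t=0.780 (10.54610) → t≈0.763

t = 0.763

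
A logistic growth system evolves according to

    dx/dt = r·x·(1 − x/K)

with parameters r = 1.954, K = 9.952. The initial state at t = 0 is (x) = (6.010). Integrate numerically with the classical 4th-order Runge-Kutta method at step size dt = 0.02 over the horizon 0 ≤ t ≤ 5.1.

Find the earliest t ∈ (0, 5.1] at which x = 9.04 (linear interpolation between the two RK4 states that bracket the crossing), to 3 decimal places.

t = 0.958

t=0.000: state=(6.010)
step 1 (dt=0.02): k1=(4.652), k2=(4.632), k3=(4.632), k4=(4.612); state += dt/6·(k1+2k2+2k3+k4)
t=0.020: state=(6.103)
t=0.040: state=(6.194)
t=0.060: state=(6.285)
continuing one RK4 step at a time; state shown every 10 steps (Δt=0.2):
t=0.200: state=(6.893)
t=0.400: state=(7.654)
t=0.600: state=(8.272)
t=0.800: state=(8.750)
t=0.940: state=(9.010)
next step: t=0.960: state=(9.043) — x has crossed 9.04
linear interpolation between t=0.940 (9.01035) and t=0.960 (9.04314) → t≈0.958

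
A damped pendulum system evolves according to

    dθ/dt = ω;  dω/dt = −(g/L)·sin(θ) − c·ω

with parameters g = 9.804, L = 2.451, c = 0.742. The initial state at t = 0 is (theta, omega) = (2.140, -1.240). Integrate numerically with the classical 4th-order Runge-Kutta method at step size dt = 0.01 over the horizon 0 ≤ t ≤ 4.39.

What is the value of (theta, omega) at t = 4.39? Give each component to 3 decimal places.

(theta, omega) = (-0.070, -0.690)

t=0.000: state=(2.140, -1.240)
step 1 (dt=0.01): k1=(-1.240, -2.449), k2=(-1.252, -2.453), k3=(-1.252, -2.454), k4=(-1.265, -2.458); state += dt/6·(k1+2k2+2k3+k4)
t=0.010: state=(2.127, -1.265)
t=0.020: state=(2.115, -1.289)
t=0.030: state=(2.102, -1.314)
continuing one RK4 step at a time; state shown every 20 steps (Δt=0.2):
t=0.200: state=(1.842, -1.744)
t=0.400: state=(1.443, -2.240)
t=0.600: state=(0.954, -2.617)
t=0.800: state=(0.415, -2.717)
t=1.000: state=(-0.108, -2.447)
t=1.200: state=(-0.543, -1.863)
t=1.400: state=(-0.843, -1.124)
t=1.600: state=(-0.992, -0.373)
t=1.800: state=(-0.997, 0.307)
t=2.000: state=(-0.877, 0.866)
t=2.200: state=(-0.661, 1.265)
t=2.400: state=(-0.385, 1.460)
t=2.600: state=(-0.092, 1.431)
t=2.800: state=(0.174, 1.198)
t=3.000: state=(0.378, 0.824)
t=3.200: state=(0.500, 0.389)
t=3.400: state=(0.534, -0.037)
t=3.600: state=(0.489, -0.399)
t=3.800: state=(0.381, -0.660)
t=4.000: state=(0.234, -0.794)
t=4.200: state=(0.073, -0.796)
t=4.390: state=(-0.070, -0.690)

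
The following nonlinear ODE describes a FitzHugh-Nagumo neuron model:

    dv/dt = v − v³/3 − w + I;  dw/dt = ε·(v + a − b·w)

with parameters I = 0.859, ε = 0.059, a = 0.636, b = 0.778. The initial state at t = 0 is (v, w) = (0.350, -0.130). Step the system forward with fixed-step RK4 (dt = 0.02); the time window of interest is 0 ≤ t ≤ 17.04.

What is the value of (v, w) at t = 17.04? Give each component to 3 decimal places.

t=0.000: state=(0.350, -0.130)
step 1 (dt=0.02): k1=(1.325, 0.064), k2=(1.336, 0.065), k3=(1.336, 0.065), k4=(1.347, 0.066); state += dt/6·(k1+2k2+2k3+k4)
t=0.020: state=(0.377, -0.129)
t=0.040: state=(0.404, -0.127)
t=0.060: state=(0.431, -0.126)
continuing one RK4 step at a time; state shown every 50 steps (Δt=1):
t=1.000: state=(1.754, -0.024)
t=2.000: state=(2.021, 0.126)
t=3.000: state=(1.988, 0.273)
t=4.000: state=(1.941, 0.411)
t=5.000: state=(1.893, 0.540)
t=6.000: state=(1.845, 0.660)
t=7.000: state=(1.796, 0.772)
t=8.000: state=(1.748, 0.876)
t=9.000: state=(1.699, 0.973)
t=10.000: state=(1.649, 1.062)
t=11.000: state=(1.599, 1.145)
t=12.000: state=(1.549, 1.221)
t=13.000: state=(1.497, 1.291)
t=14.000: state=(1.443, 1.354)
t=15.000: state=(1.388, 1.412)
t=16.000: state=(1.330, 1.464)
t=17.000: state=(1.269, 1.510)
t=17.040: state=(1.267, 1.511)

(v, w) = (1.267, 1.511)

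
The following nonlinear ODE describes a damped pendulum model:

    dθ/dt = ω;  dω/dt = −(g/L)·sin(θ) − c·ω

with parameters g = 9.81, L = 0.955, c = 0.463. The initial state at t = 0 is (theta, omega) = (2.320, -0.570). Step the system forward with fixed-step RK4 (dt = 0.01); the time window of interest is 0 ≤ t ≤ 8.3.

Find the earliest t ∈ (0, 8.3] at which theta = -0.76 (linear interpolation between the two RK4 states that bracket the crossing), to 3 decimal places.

t = 0.870

t=0.000: state=(2.320, -0.570)
step 1 (dt=0.01): k1=(-0.570, -7.258), k2=(-0.606, -7.261), k3=(-0.606, -7.262), k4=(-0.643, -7.266); state += dt/6·(k1+2k2+2k3+k4)
t=0.010: state=(2.314, -0.643)
t=0.020: state=(2.307, -0.715)
t=0.030: state=(2.300, -0.788)
continuing one RK4 step at a time; state shown every 50 steps (Δt=0.5):
t=0.500: state=(1.051, -4.570)
t=0.870: state=(-0.760, -4.165)
next step: t=0.880: state=(-0.801, -4.074) — theta has crossed -0.76
linear interpolation between t=0.870 (-0.75995) and t=0.880 (-0.80114) → t≈0.870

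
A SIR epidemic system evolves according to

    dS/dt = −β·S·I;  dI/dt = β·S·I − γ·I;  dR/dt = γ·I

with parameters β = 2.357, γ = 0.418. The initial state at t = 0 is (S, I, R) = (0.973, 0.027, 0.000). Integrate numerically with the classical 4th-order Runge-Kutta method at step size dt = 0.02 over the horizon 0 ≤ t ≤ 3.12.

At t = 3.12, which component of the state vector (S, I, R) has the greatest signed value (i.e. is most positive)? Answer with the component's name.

largest component: I

t=0.000: state=(0.973, 0.027, 0.000)
step 1 (dt=0.02): k1=(-0.062, 0.051, 0.011), k2=(-0.063, 0.052, 0.011), k3=(-0.063, 0.052, 0.012), k4=(-0.064, 0.052, 0.012); state += dt/6·(k1+2k2+2k3+k4)
t=0.020: state=(0.972, 0.028, 0.000)
t=0.040: state=(0.970, 0.029, 0.000)
t=0.060: state=(0.969, 0.030, 0.001)
continuing one RK4 step at a time; state shown every 10 steps (Δt=0.2):
t=0.200: state=(0.958, 0.039, 0.003)
t=0.400: state=(0.937, 0.056, 0.007)
t=0.600: state=(0.908, 0.080, 0.012)
t=0.800: state=(0.868, 0.112, 0.020)
t=1.000: state=(0.816, 0.153, 0.031)
t=1.200: state=(0.750, 0.204, 0.046)
t=1.400: state=(0.672, 0.262, 0.066)
t=1.600: state=(0.585, 0.325, 0.090)
t=1.800: state=(0.495, 0.385, 0.120)
t=2.000: state=(0.408, 0.438, 0.154)
t=2.200: state=(0.328, 0.479, 0.193)
t=2.400: state=(0.260, 0.506, 0.234)
t=2.600: state=(0.204, 0.519, 0.277)
t=2.800: state=(0.160, 0.520, 0.320)
t=3.000: state=(0.125, 0.511, 0.364)
t=3.120: state=(0.108, 0.502, 0.389)
compare at T: S=0.108, I=0.502, R=0.389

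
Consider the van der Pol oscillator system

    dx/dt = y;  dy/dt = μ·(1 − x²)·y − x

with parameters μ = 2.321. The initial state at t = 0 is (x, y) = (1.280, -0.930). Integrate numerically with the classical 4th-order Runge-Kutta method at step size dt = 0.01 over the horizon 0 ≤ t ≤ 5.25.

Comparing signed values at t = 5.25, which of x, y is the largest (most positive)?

largest component: y

t=0.000: state=(1.280, -0.930)
step 1 (dt=0.01): k1=(-0.930, 0.098), k2=(-0.930, 0.076), k3=(-0.930, 0.076), k4=(-0.929, 0.055); state += dt/6·(k1+2k2+2k3+k4)
t=0.010: state=(1.271, -0.929)
t=0.020: state=(1.261, -0.929)
t=0.030: state=(1.252, -0.929)
continuing one RK4 step at a time; state shown every 20 steps (Δt=0.2):
t=0.200: state=(1.091, -0.988)
t=0.400: state=(0.875, -1.200)
t=0.600: state=(0.595, -1.643)
t=0.800: state=(0.190, -2.508)
t=1.000: state=(-0.446, -3.888)
t=1.200: state=(-1.292, -4.079)
t=1.400: state=(-1.878, -1.657)
t=1.600: state=(-2.038, -0.212)
t=1.800: state=(-2.033, 0.165)
t=2.000: state=(-1.989, 0.256)
t=2.200: state=(-1.934, 0.287)
t=2.400: state=(-1.875, 0.306)
t=2.600: state=(-1.812, 0.324)
t=2.800: state=(-1.745, 0.344)
t=3.000: state=(-1.674, 0.368)
t=3.200: state=(-1.598, 0.398)
t=3.400: state=(-1.514, 0.435)
t=3.600: state=(-1.423, 0.483)
t=3.800: state=(-1.320, 0.547)
t=4.000: state=(-1.202, 0.638)
t=4.200: state=(-1.062, 0.772)
t=4.400: state=(-0.888, 0.987)
t=4.600: state=(-0.658, 1.356)
t=4.800: state=(-0.326, 2.034)
t=5.000: state=(0.191, 3.218)
t=5.200: state=(0.957, 4.212)
t=5.250: state=(1.166, 4.096)
compare at T: x=1.166, y=4.096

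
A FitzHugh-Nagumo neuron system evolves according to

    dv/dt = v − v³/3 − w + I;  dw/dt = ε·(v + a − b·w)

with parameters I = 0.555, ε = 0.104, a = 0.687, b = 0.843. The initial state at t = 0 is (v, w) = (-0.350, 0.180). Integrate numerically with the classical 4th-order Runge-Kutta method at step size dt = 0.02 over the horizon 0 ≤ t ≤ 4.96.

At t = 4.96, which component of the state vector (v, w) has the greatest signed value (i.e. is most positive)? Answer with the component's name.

largest component: v

t=0.000: state=(-0.350, 0.180)
step 1 (dt=0.02): k1=(0.039, 0.019), k2=(0.039, 0.019), k3=(0.039, 0.019), k4=(0.040, 0.019); state += dt/6·(k1+2k2+2k3+k4)
t=0.020: state=(-0.349, 0.180)
t=0.040: state=(-0.348, 0.181)
t=0.060: state=(-0.348, 0.181)
continuing one RK4 step at a time; state shown every 10 steps (Δt=0.2):
t=0.200: state=(-0.342, 0.184)
t=0.400: state=(-0.333, 0.188)
t=0.600: state=(-0.323, 0.192)
t=0.800: state=(-0.312, 0.196)
t=1.000: state=(-0.301, 0.201)
t=1.200: state=(-0.287, 0.205)
t=1.400: state=(-0.272, 0.210)
t=1.600: state=(-0.256, 0.215)
t=1.800: state=(-0.236, 0.221)
t=2.000: state=(-0.214, 0.226)
t=2.200: state=(-0.189, 0.232)
t=2.400: state=(-0.160, 0.239)
t=2.600: state=(-0.126, 0.246)
t=2.800: state=(-0.086, 0.254)
t=3.000: state=(-0.039, 0.262)
t=3.200: state=(0.016, 0.271)
t=3.400: state=(0.082, 0.282)
t=3.600: state=(0.159, 0.294)
t=3.800: state=(0.250, 0.307)
t=4.000: state=(0.356, 0.322)
t=4.200: state=(0.480, 0.339)
t=4.400: state=(0.619, 0.359)
t=4.600: state=(0.773, 0.381)
t=4.800: state=(0.934, 0.406)
t=4.960: state=(1.063, 0.428)
compare at T: v=1.063, w=0.428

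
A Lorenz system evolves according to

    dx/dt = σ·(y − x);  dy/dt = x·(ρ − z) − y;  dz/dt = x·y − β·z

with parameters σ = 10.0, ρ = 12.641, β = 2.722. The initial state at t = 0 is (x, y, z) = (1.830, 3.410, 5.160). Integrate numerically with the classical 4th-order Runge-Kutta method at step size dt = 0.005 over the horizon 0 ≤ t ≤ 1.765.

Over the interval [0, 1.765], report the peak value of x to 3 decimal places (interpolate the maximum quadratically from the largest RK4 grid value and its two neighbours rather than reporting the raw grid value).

t=0.000: state=(1.830, 3.410, 5.160)
step 1 (dt=0.005): k1=(15.800, 10.280, -7.805), k2=(15.662, 10.587, -7.569), k3=(15.673, 10.582, -7.571), k4=(15.545, 10.886, -7.334); state += dt/6·(k1+2k2+2k3+k4)
t=0.005: state=(1.908, 3.463, 5.122)
t=0.010: state=(1.986, 3.519, 5.087)
t=0.015: state=(2.062, 3.578, 5.054)
continuing one RK4 step at a time; state shown every 20 steps (Δt=0.1):
t=0.100: state=(3.357, 4.995, 4.900)
t=0.200: state=(5.271, 7.468, 6.120)
t=0.300: state=(7.559, 9.712, 9.659)
t=0.400: state=(8.904, 9.104, 14.528)
t=0.500: state=(7.780, 5.573, 16.574)
t=0.600: state=(5.309, 2.955, 14.961)
t=0.700: state=(3.484, 2.234, 12.323)
t=0.800: state=(2.745, 2.454, 9.993)
t=0.900: state=(2.794, 3.146, 8.274)
t=1.000: state=(3.411, 4.289, 7.303)
t=1.100: state=(4.542, 5.914, 7.346)
t=1.200: state=(6.078, 7.695, 8.815)
t=1.300: state=(7.494, 8.521, 11.695)
t=1.400: state=(7.797, 7.300, 14.389)
t=1.500: state=(6.655, 5.072, 14.889)
t=1.600: state=(5.072, 3.660, 13.511)
t=1.700: state=(4.014, 3.334, 11.627)
t=1.765: state=(3.725, 3.506, 10.520)
largest grid value and its neighbours: x(0.400)=8.90406, x(0.405)=8.91055, x(0.410)=8.91000
parabola through these three points peaks at t≈0.407 with x≈8.91118

max x = 8.911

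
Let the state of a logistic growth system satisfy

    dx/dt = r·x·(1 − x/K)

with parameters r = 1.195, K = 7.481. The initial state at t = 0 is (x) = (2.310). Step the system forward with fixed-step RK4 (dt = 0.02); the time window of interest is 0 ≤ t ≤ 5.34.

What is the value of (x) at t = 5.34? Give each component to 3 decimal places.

(x) = (7.453)

t=0.000: state=(2.310)
step 1 (dt=0.02): k1=(1.908), k2=(1.917), k3=(1.917), k4=(1.925); state += dt/6·(k1+2k2+2k3+k4)
t=0.020: state=(2.348)
t=0.040: state=(2.387)
t=0.060: state=(2.426)
continuing one RK4 step at a time; state shown every 10 steps (Δt=0.2):
t=0.200: state=(2.708)
t=0.400: state=(3.133)
t=0.600: state=(3.574)
t=0.800: state=(4.021)
t=1.000: state=(4.459)
t=1.200: state=(4.878)
t=1.400: state=(5.268)
t=1.600: state=(5.621)
t=1.800: state=(5.935)
t=2.000: state=(6.208)
t=2.200: state=(6.441)
t=2.400: state=(6.637)
t=2.600: state=(6.800)
t=2.800: state=(6.934)
t=3.000: state=(7.044)
t=3.200: state=(7.132)
t=3.400: state=(7.204)
t=3.600: state=(7.261)
t=3.800: state=(7.307)
t=4.000: state=(7.343)
t=4.200: state=(7.372)
t=4.400: state=(7.395)
t=4.600: state=(7.413)
t=4.800: state=(7.427)
t=5.000: state=(7.439)
t=5.200: state=(7.448)
t=5.340: state=(7.453)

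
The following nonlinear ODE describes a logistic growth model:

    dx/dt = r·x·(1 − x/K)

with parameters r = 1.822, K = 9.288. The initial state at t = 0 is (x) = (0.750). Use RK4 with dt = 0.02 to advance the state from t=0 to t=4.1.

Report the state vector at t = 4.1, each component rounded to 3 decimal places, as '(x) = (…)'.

t=0.000: state=(0.750)
step 1 (dt=0.02): k1=(1.256), k2=(1.275), k3=(1.276), k4=(1.295); state += dt/6·(k1+2k2+2k3+k4)
t=0.020: state=(0.776)
t=0.040: state=(0.802)
t=0.060: state=(0.829)
continuing one RK4 step at a time; state shown every 10 steps (Δt=0.2):
t=0.200: state=(1.043)
t=0.400: state=(1.431)
t=0.600: state=(1.929)
t=0.800: state=(2.545)
t=1.000: state=(3.269)
t=1.200: state=(4.076)
t=1.400: state=(4.919)
t=1.600: state=(5.744)
t=1.800: state=(6.502)
t=2.000: state=(7.157)
t=2.200: state=(7.697)
t=2.400: state=(8.122)
t=2.600: state=(8.445)
t=2.800: state=(8.686)
t=3.000: state=(8.861)
t=3.200: state=(8.988)
t=3.400: state=(9.077)
t=3.600: state=(9.141)
t=3.800: state=(9.185)
t=4.000: state=(9.216)
t=4.100: state=(9.228)

(x) = (9.228)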